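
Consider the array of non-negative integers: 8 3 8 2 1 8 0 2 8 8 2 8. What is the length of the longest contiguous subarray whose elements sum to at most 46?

add 8: [8] sum 8, len 1
add 3: [8, 3] sum 11, len 2
add 8: [8, 3, 8] sum 19, len 3
add 2: [8, 3, 8, 2] sum 21, len 4
add 1: [8, 3, 8, 2, 1] sum 22, len 5
add 8: [8, 3, 8, 2, 1, 8] sum 30, len 6
add 0: [8, 3, 8, 2, 1, 8, 0] sum 30, len 7
add 2: [8, 3, 8, 2, 1, 8, 0, 2] sum 32, len 8
add 8: [8, 3, 8, 2, 1, 8, 0, 2, 8] sum 40, len 9
add 8: [3, 8, 2, 1, 8, 0, 2, 8, 8] sum 40, len 9
add 2: [3, 8, 2, 1, 8, 0, 2, 8, 8, 2] sum 42, len 10
add 8: [2, 1, 8, 0, 2, 8, 8, 2, 8] sum 39, len 9
Longest length seen: 10.

10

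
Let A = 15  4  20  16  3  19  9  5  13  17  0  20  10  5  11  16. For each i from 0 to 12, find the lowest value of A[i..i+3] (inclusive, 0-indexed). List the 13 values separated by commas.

15 4 20 16 → min 4
4 20 16 3 → min 3
20 16 3 19 → min 3
16 3 19 9 → min 3
3 19 9 5 → min 3
19 9 5 13 → min 5
9 5 13 17 → min 5
5 13 17 0 → min 0
13 17 0 20 → min 0
17 0 20 10 → min 0
0 20 10 5 → min 0
20 10 5 11 → min 5
10 5 11 16 → min 5

4, 3, 3, 3, 3, 5, 5, 0, 0, 0, 0, 5, 5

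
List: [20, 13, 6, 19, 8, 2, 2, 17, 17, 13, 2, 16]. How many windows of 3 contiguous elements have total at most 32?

5

[20, 13, 6] → sum 39
[13, 6, 19] → sum 38
[6, 19, 8] → sum 33
[19, 8, 2] → sum 29  ≤ 32 ✓
[8, 2, 2] → sum 12  ≤ 32 ✓
[2, 2, 17] → sum 21  ≤ 32 ✓
[2, 17, 17] → sum 36
[17, 17, 13] → sum 47
[17, 13, 2] → sum 32  ≤ 32 ✓
[13, 2, 16] → sum 31  ≤ 32 ✓
5 windows satisfy the condition.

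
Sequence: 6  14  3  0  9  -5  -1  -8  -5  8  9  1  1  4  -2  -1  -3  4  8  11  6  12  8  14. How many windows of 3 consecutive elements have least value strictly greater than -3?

[6, 14, 3] → min 3  > -3 ✓
[14, 3, 0] → min 0  > -3 ✓
[3, 0, 9] → min 0  > -3 ✓
[0, 9, -5] → min -5
[9, -5, -1] → min -5
[-5, -1, -8] → min -8
[-1, -8, -5] → min -8
[-8, -5, 8] → min -8
[-5, 8, 9] → min -5
[8, 9, 1] → min 1  > -3 ✓
[9, 1, 1] → min 1  > -3 ✓
[1, 1, 4] → min 1  > -3 ✓
[1, 4, -2] → min -2  > -3 ✓
[4, -2, -1] → min -2  > -3 ✓
[-2, -1, -3] → min -3
[-1, -3, 4] → min -3
[-3, 4, 8] → min -3
[4, 8, 11] → min 4  > -3 ✓
[8, 11, 6] → min 6  > -3 ✓
[11, 6, 12] → min 6  > -3 ✓
[6, 12, 8] → min 6  > -3 ✓
[12, 8, 14] → min 8  > -3 ✓
13 windows satisfy the condition.

13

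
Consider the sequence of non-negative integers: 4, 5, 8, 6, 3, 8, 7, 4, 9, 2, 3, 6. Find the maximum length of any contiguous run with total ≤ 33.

[4] sum 4 len 1
[4, 5] sum 9 len 2
[4, 5, 8] sum 17 len 3
[4, 5, 8, 6] sum 23 len 4
[4, 5, 8, 6, 3] sum 26 len 5
[5, 8, 6, 3, 8] sum 30 len 5
[8, 6, 3, 8, 7] sum 32 len 5
[6, 3, 8, 7, 4] sum 28 len 5
[3, 8, 7, 4, 9] sum 31 len 5
[3, 8, 7, 4, 9, 2] sum 33 len 6
[8, 7, 4, 9, 2, 3] sum 33 len 6
[7, 4, 9, 2, 3, 6] sum 31 len 6
Longest length seen: 6.

6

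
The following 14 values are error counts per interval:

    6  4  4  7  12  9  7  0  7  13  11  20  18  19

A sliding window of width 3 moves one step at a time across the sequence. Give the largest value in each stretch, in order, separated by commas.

6, 7, 12, 12, 12, 9, 7, 13, 13, 20, 20, 20

Sliding a size-3 window across the 14 values:
[6, 4, 4] → max 6
[4, 4, 7] → max 7
[4, 7, 12] → max 12
[7, 12, 9] → max 12
[12, 9, 7] → max 12
[9, 7, 0] → max 9
[7, 0, 7] → max 7
[0, 7, 13] → max 13
[7, 13, 11] → max 13
[13, 11, 20] → max 20
[11, 20, 18] → max 20
[20, 18, 19] → max 20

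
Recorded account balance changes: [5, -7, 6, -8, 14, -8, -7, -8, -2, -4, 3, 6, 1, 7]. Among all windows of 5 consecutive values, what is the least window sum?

5 -7 6 -8 14 → sum 10
-7 6 -8 14 -8 → sum -3
6 -8 14 -8 -7 → sum -3
-8 14 -8 -7 -8 → sum -17
14 -8 -7 -8 -2 → sum -11
-8 -7 -8 -2 -4 → sum -29
-7 -8 -2 -4 3 → sum -18
-8 -2 -4 3 6 → sum -5
-2 -4 3 6 1 → sum 4
-4 3 6 1 7 → sum 13
Least of these is -29.

-29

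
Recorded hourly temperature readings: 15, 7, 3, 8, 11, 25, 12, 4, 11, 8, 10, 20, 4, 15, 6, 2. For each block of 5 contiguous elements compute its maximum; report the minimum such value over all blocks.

Each size-5 window and its max:
[15, 7, 3, 8, 11] → max 15
[7, 3, 8, 11, 25] → max 25
[3, 8, 11, 25, 12] → max 25
[8, 11, 25, 12, 4] → max 25
[11, 25, 12, 4, 11] → max 25
[25, 12, 4, 11, 8] → max 25
[12, 4, 11, 8, 10] → max 12
[4, 11, 8, 10, 20] → max 20
[11, 8, 10, 20, 4] → max 20
[8, 10, 20, 4, 15] → max 20
[10, 20, 4, 15, 6] → max 20
[20, 4, 15, 6, 2] → max 20
Minimum of these is 12.

12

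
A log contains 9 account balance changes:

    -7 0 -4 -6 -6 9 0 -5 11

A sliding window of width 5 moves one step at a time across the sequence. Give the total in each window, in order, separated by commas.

-7 0 -4 -6 -6 → sum -23
0 -4 -6 -6 9 → sum -7
-4 -6 -6 9 0 → sum -7
-6 -6 9 0 -5 → sum -8
-6 9 0 -5 11 → sum 9

-23, -7, -7, -8, 9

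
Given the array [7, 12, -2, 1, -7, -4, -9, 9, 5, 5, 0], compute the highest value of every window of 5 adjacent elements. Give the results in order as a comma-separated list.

12, 12, 1, 9, 9, 9, 9

(7, 12, -2, 1, -7) → max 12
(12, -2, 1, -7, -4) → max 12
(-2, 1, -7, -4, -9) → max 1
(1, -7, -4, -9, 9) → max 9
(-7, -4, -9, 9, 5) → max 9
(-4, -9, 9, 5, 5) → max 9
(-9, 9, 5, 5, 0) → max 9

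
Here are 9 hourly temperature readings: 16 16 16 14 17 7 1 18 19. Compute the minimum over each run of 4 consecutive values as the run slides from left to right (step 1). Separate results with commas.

14, 14, 7, 1, 1, 1

(16, 16, 16, 14) → min 14
(16, 16, 14, 17) → min 14
(16, 14, 17, 7) → min 7
(14, 17, 7, 1) → min 1
(17, 7, 1, 18) → min 1
(7, 1, 18, 19) → min 1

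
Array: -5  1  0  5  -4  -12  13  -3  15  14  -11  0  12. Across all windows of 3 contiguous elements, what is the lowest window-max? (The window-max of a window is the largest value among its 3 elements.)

1

-5 1 0 → max 1
1 0 5 → max 5
0 5 -4 → max 5
5 -4 -12 → max 5
-4 -12 13 → max 13
-12 13 -3 → max 13
13 -3 15 → max 15
-3 15 14 → max 15
15 14 -11 → max 15
14 -11 0 → max 14
-11 0 12 → max 12
Lowest of these is 1.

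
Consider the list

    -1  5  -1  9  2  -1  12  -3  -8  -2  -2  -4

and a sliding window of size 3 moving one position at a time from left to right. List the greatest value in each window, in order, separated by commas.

(-1, 5, -1) → max 5
(5, -1, 9) → max 9
(-1, 9, 2) → max 9
(9, 2, -1) → max 9
(2, -1, 12) → max 12
(-1, 12, -3) → max 12
(12, -3, -8) → max 12
(-3, -8, -2) → max -2
(-8, -2, -2) → max -2
(-2, -2, -4) → max -2

5, 9, 9, 9, 12, 12, 12, -2, -2, -2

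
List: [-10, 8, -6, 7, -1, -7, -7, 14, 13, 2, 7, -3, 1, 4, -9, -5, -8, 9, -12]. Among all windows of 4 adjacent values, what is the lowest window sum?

(-10, 8, -6, 7) → sum -1
(8, -6, 7, -1) → sum 8
(-6, 7, -1, -7) → sum -7
(7, -1, -7, -7) → sum -8
(-1, -7, -7, 14) → sum -1
(-7, -7, 14, 13) → sum 13
(-7, 14, 13, 2) → sum 22
(14, 13, 2, 7) → sum 36
(13, 2, 7, -3) → sum 19
(2, 7, -3, 1) → sum 7
(7, -3, 1, 4) → sum 9
(-3, 1, 4, -9) → sum -7
(1, 4, -9, -5) → sum -9
(4, -9, -5, -8) → sum -18
(-9, -5, -8, 9) → sum -13
(-5, -8, 9, -12) → sum -16
Lowest of these is -18.

-18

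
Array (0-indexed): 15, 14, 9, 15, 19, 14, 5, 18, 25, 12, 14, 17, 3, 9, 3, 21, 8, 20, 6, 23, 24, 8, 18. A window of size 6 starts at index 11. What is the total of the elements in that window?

Elements at indices 11..16: 17, 3, 9, 3, 21, 8
sum(17, 3, 9, 3, 21, 8) = 61

61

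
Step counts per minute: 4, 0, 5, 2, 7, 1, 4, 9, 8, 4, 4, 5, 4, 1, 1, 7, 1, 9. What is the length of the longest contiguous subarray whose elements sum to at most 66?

Extend to the right; shrink from the left whenever the sum exceeds 66:
[4] sum 4 len 1
[4, 0] sum 4 len 2
[4, 0, 5] sum 9 len 3
[4, 0, 5, 2] sum 11 len 4
[4, 0, 5, 2, 7] sum 18 len 5
[4, 0, 5, 2, 7, 1] sum 19 len 6
[4, 0, 5, 2, 7, 1, 4] sum 23 len 7
[4, 0, 5, 2, 7, 1, 4, 9] sum 32 len 8
[4, 0, 5, 2, 7, 1, 4, 9, 8] sum 40 len 9
[4, 0, 5, 2, 7, 1, 4, 9, 8, 4] sum 44 len 10
[4, 0, 5, 2, 7, 1, 4, 9, 8, 4, 4] sum 48 len 11
[4, 0, 5, 2, 7, 1, 4, 9, 8, 4, 4, 5] sum 53 len 12
[4, 0, 5, 2, 7, 1, 4, 9, 8, 4, 4, 5, 4] sum 57 len 13
[4, 0, 5, 2, 7, 1, 4, 9, 8, 4, 4, 5, 4, 1] sum 58 len 14
[4, 0, 5, 2, 7, 1, 4, 9, 8, 4, 4, 5, 4, 1, 1] sum 59 len 15
[4, 0, 5, 2, 7, 1, 4, 9, 8, 4, 4, 5, 4, 1, 1, 7] sum 66 len 16
[0, 5, 2, 7, 1, 4, 9, 8, 4, 4, 5, 4, 1, 1, 7, 1] sum 63 len 16
[7, 1, 4, 9, 8, 4, 4, 5, 4, 1, 1, 7, 1, 9] sum 65 len 14
Longest length seen: 16.

16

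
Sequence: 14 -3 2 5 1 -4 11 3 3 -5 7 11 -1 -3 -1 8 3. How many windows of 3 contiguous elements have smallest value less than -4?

14 -3 2 → min -3
-3 2 5 → min -3
2 5 1 → min 1
5 1 -4 → min -4
1 -4 11 → min -4
-4 11 3 → min -4
11 3 3 → min 3
3 3 -5 → min -5  < -4 ✓
3 -5 7 → min -5  < -4 ✓
-5 7 11 → min -5  < -4 ✓
7 11 -1 → min -1
11 -1 -3 → min -3
-1 -3 -1 → min -3
-3 -1 8 → min -3
-1 8 3 → min -1
3 windows satisfy the condition.

3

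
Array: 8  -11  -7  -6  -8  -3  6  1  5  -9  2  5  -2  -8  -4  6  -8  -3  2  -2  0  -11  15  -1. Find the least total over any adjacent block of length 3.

8 -11 -7 → sum -10
-11 -7 -6 → sum -24
-7 -6 -8 → sum -21
-6 -8 -3 → sum -17
-8 -3 6 → sum -5
-3 6 1 → sum 4
6 1 5 → sum 12
1 5 -9 → sum -3
5 -9 2 → sum -2
-9 2 5 → sum -2
2 5 -2 → sum 5
5 -2 -8 → sum -5
-2 -8 -4 → sum -14
-8 -4 6 → sum -6
-4 6 -8 → sum -6
6 -8 -3 → sum -5
-8 -3 2 → sum -9
-3 2 -2 → sum -3
2 -2 0 → sum 0
-2 0 -11 → sum -13
0 -11 15 → sum 4
-11 15 -1 → sum 3
Least of these is -24.

-24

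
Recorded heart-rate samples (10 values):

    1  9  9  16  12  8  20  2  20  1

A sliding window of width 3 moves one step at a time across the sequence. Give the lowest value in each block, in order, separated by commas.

1, 9, 9, 8, 8, 2, 2, 1

[1, 9, 9] → min 1
[9, 9, 16] → min 9
[9, 16, 12] → min 9
[16, 12, 8] → min 8
[12, 8, 20] → min 8
[8, 20, 2] → min 2
[20, 2, 20] → min 2
[2, 20, 1] → min 1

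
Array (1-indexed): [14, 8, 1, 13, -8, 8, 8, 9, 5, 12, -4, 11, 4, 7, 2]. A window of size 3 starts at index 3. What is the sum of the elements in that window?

Elements at indices 3..5: 1, 13, -8
sum(1, 13, -8) = 6

6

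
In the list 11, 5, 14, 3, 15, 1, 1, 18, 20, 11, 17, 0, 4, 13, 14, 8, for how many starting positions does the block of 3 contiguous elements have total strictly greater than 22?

8

[11, 5, 14] → sum 30  > 22 ✓
[5, 14, 3] → sum 22
[14, 3, 15] → sum 32  > 22 ✓
[3, 15, 1] → sum 19
[15, 1, 1] → sum 17
[1, 1, 18] → sum 20
[1, 18, 20] → sum 39  > 22 ✓
[18, 20, 11] → sum 49  > 22 ✓
[20, 11, 17] → sum 48  > 22 ✓
[11, 17, 0] → sum 28  > 22 ✓
[17, 0, 4] → sum 21
[0, 4, 13] → sum 17
[4, 13, 14] → sum 31  > 22 ✓
[13, 14, 8] → sum 35  > 22 ✓
8 windows satisfy the condition.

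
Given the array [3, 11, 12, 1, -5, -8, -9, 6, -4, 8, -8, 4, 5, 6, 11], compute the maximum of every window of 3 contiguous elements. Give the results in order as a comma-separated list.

Sliding a size-3 window across the 15 values:
[3, 11, 12] → max 12
[11, 12, 1] → max 12
[12, 1, -5] → max 12
[1, -5, -8] → max 1
[-5, -8, -9] → max -5
[-8, -9, 6] → max 6
[-9, 6, -4] → max 6
[6, -4, 8] → max 8
[-4, 8, -8] → max 8
[8, -8, 4] → max 8
[-8, 4, 5] → max 5
[4, 5, 6] → max 6
[5, 6, 11] → max 11

12, 12, 12, 1, -5, 6, 6, 8, 8, 8, 5, 6, 11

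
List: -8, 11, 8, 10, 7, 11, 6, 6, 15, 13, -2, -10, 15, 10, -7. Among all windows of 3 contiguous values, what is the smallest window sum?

[-8, 11, 8] → sum 11
[11, 8, 10] → sum 29
[8, 10, 7] → sum 25
[10, 7, 11] → sum 28
[7, 11, 6] → sum 24
[11, 6, 6] → sum 23
[6, 6, 15] → sum 27
[6, 15, 13] → sum 34
[15, 13, -2] → sum 26
[13, -2, -10] → sum 1
[-2, -10, 15] → sum 3
[-10, 15, 10] → sum 15
[15, 10, -7] → sum 18
Smallest of these is 1.

1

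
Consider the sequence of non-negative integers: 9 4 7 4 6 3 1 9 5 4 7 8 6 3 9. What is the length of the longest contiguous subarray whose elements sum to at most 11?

3

add 9: [9] sum 9, len 1
add 4: [4] sum 4, len 1
add 7: [4, 7] sum 11, len 2
add 4: [7, 4] sum 11, len 2
add 6: [4, 6] sum 10, len 2
add 3: [6, 3] sum 9, len 2
add 1: [6, 3, 1] sum 10, len 3
add 9: [1, 9] sum 10, len 2
add 5: [5] sum 5, len 1
add 4: [5, 4] sum 9, len 2
add 7: [4, 7] sum 11, len 2
add 8: [8] sum 8, len 1
add 6: [6] sum 6, len 1
add 3: [6, 3] sum 9, len 2
add 9: [9] sum 9, len 1
Longest length seen: 3.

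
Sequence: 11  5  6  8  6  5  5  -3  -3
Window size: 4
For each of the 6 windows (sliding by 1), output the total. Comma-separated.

Sliding a size-4 window across the 9 values:
[11, 5, 6, 8] → sum 30
[5, 6, 8, 6] → sum 25
[6, 8, 6, 5] → sum 25
[8, 6, 5, 5] → sum 24
[6, 5, 5, -3] → sum 13
[5, 5, -3, -3] → sum 4

30, 25, 25, 24, 13, 4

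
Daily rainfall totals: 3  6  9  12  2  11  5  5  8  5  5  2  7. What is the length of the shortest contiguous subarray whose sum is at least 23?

3

Extend right; whenever the sum reaches 23, record the length and shrink from the left:
add 3: running sum 3 < 23
add 6: running sum 9 < 23
add 9: running sum 18 < 23
add 12: shortest ending here [6, 9, 12] sum 27, len 3
add 2: shortest ending here [9, 12, 2] sum 23, len 3
add 11: shortest ending here [12, 2, 11] sum 25, len 3
add 5: shortest ending here [12, 2, 11, 5] sum 30, len 4
add 5: shortest ending here [2, 11, 5, 5] sum 23, len 4
add 8: shortest ending here [11, 5, 5, 8] sum 29, len 4
add 5: shortest ending here [5, 5, 8, 5] sum 23, len 4
add 5: shortest ending here [5, 8, 5, 5] sum 23, len 4
add 2: shortest ending here [5, 8, 5, 5, 2] sum 25, len 5
add 7: shortest ending here [8, 5, 5, 2, 7] sum 27, len 5
Shortest qualifying length: 3.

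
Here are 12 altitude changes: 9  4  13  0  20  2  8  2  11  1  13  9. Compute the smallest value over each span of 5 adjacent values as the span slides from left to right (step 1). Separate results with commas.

Sliding a size-5 window across the 12 values:
[9, 4, 13, 0, 20] → min 0
[4, 13, 0, 20, 2] → min 0
[13, 0, 20, 2, 8] → min 0
[0, 20, 2, 8, 2] → min 0
[20, 2, 8, 2, 11] → min 2
[2, 8, 2, 11, 1] → min 1
[8, 2, 11, 1, 13] → min 1
[2, 11, 1, 13, 9] → min 1

0, 0, 0, 0, 2, 1, 1, 1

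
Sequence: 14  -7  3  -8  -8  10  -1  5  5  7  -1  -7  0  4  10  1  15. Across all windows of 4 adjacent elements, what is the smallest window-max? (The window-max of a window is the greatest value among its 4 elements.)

3

(14, -7, 3, -8) → max 14
(-7, 3, -8, -8) → max 3
(3, -8, -8, 10) → max 10
(-8, -8, 10, -1) → max 10
(-8, 10, -1, 5) → max 10
(10, -1, 5, 5) → max 10
(-1, 5, 5, 7) → max 7
(5, 5, 7, -1) → max 7
(5, 7, -1, -7) → max 7
(7, -1, -7, 0) → max 7
(-1, -7, 0, 4) → max 4
(-7, 0, 4, 10) → max 10
(0, 4, 10, 1) → max 10
(4, 10, 1, 15) → max 15
Smallest of these is 3.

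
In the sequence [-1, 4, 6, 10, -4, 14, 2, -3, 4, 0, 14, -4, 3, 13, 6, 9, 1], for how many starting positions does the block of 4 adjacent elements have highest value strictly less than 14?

6

-1 4 6 10 → max 10  < 14 ✓
4 6 10 -4 → max 10  < 14 ✓
6 10 -4 14 → max 14
10 -4 14 2 → max 14
-4 14 2 -3 → max 14
14 2 -3 4 → max 14
2 -3 4 0 → max 4  < 14 ✓
-3 4 0 14 → max 14
4 0 14 -4 → max 14
0 14 -4 3 → max 14
14 -4 3 13 → max 14
-4 3 13 6 → max 13  < 14 ✓
3 13 6 9 → max 13  < 14 ✓
13 6 9 1 → max 13  < 14 ✓
6 windows satisfy the condition.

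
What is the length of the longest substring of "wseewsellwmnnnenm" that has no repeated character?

4

add w: [w] len 1
add s: [w, s] len 2
add e: [w, s, e] len 3
add e (repeat e, move left end past it): [e] len 1
add w: [e, w] len 2
add s: [e, w, s] len 3
add e (repeat e, move left end past it): [w, s, e] len 3
add l: [w, s, e, l] len 4
add l (repeat l, move left end past it): [l] len 1
add w: [l, w] len 2
add m: [l, w, m] len 3
add n: [l, w, m, n] len 4
add n (repeat n, move left end past it): [n] len 1
add n (repeat n, move left end past it): [n] len 1
add e: [n, e] len 2
add n (repeat n, move left end past it): [e, n] len 2
add m: [e, n, m] len 3
Longest all-distinct length: 4.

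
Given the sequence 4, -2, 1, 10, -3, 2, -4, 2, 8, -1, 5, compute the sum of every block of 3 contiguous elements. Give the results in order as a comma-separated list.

[4, -2, 1] → sum 3
[-2, 1, 10] → sum 9
[1, 10, -3] → sum 8
[10, -3, 2] → sum 9
[-3, 2, -4] → sum -5
[2, -4, 2] → sum 0
[-4, 2, 8] → sum 6
[2, 8, -1] → sum 9
[8, -1, 5] → sum 12

3, 9, 8, 9, -5, 0, 6, 9, 12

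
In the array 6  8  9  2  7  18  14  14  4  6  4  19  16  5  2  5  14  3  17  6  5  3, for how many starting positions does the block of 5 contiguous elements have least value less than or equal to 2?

9

[6, 8, 9, 2, 7] → min 2  ≤ 2 ✓
[8, 9, 2, 7, 18] → min 2  ≤ 2 ✓
[9, 2, 7, 18, 14] → min 2  ≤ 2 ✓
[2, 7, 18, 14, 14] → min 2  ≤ 2 ✓
[7, 18, 14, 14, 4] → min 4
[18, 14, 14, 4, 6] → min 4
[14, 14, 4, 6, 4] → min 4
[14, 4, 6, 4, 19] → min 4
[4, 6, 4, 19, 16] → min 4
[6, 4, 19, 16, 5] → min 4
[4, 19, 16, 5, 2] → min 2  ≤ 2 ✓
[19, 16, 5, 2, 5] → min 2  ≤ 2 ✓
[16, 5, 2, 5, 14] → min 2  ≤ 2 ✓
[5, 2, 5, 14, 3] → min 2  ≤ 2 ✓
[2, 5, 14, 3, 17] → min 2  ≤ 2 ✓
[5, 14, 3, 17, 6] → min 3
[14, 3, 17, 6, 5] → min 3
[3, 17, 6, 5, 3] → min 3
9 windows satisfy the condition.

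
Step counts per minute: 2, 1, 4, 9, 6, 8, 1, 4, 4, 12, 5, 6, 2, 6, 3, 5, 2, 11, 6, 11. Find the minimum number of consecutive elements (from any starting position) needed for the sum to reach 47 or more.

8

add 2: running sum 2 < 47
add 1: running sum 3 < 47
add 4: running sum 7 < 47
add 9: running sum 16 < 47
add 6: running sum 22 < 47
add 8: running sum 30 < 47
add 1: running sum 31 < 47
add 4: running sum 35 < 47
add 4: running sum 39 < 47
add 12: shortest ending here [4, 9, 6, 8, 1, 4, 4, 12] sum 48, len 8
add 5: shortest ending here [9, 6, 8, 1, 4, 4, 12, 5] sum 49, len 8
add 6: shortest ending here [9, 6, 8, 1, 4, 4, 12, 5, 6] sum 55, len 9
add 2: shortest ending here [6, 8, 1, 4, 4, 12, 5, 6, 2] sum 48, len 9
add 6: shortest ending here [8, 1, 4, 4, 12, 5, 6, 2, 6] sum 48, len 9
add 3: shortest ending here [8, 1, 4, 4, 12, 5, 6, 2, 6, 3] sum 51, len 10
add 5: shortest ending here [4, 4, 12, 5, 6, 2, 6, 3, 5] sum 47, len 9
add 2: shortest ending here [4, 4, 12, 5, 6, 2, 6, 3, 5, 2] sum 49, len 10
add 11: shortest ending here [12, 5, 6, 2, 6, 3, 5, 2, 11] sum 52, len 9
add 6: shortest ending here [12, 5, 6, 2, 6, 3, 5, 2, 11, 6] sum 58, len 10
add 11: shortest ending here [6, 2, 6, 3, 5, 2, 11, 6, 11] sum 52, len 9
Shortest qualifying length: 8.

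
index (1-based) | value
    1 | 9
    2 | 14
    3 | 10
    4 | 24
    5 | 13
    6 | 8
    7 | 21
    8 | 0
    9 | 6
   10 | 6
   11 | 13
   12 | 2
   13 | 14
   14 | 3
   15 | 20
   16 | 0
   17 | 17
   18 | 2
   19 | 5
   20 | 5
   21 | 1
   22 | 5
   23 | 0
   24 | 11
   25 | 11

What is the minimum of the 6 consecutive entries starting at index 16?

0

Elements at indices 16..21: 0, 17, 2, 5, 5, 1
min(0, 17, 2, 5, 5, 1) = 0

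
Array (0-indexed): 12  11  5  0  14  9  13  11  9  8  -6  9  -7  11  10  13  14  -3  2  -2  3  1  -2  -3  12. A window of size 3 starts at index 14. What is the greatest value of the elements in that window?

14

Elements at indices 14..16: 10, 13, 14
max(10, 13, 14) = 14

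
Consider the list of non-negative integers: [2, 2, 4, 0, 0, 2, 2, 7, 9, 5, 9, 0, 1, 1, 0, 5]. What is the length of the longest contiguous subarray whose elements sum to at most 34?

10

[2] sum 2 len 1
[2, 2] sum 4 len 2
[2, 2, 4] sum 8 len 3
[2, 2, 4, 0] sum 8 len 4
[2, 2, 4, 0, 0] sum 8 len 5
[2, 2, 4, 0, 0, 2] sum 10 len 6
[2, 2, 4, 0, 0, 2, 2] sum 12 len 7
[2, 2, 4, 0, 0, 2, 2, 7] sum 19 len 8
[2, 2, 4, 0, 0, 2, 2, 7, 9] sum 28 len 9
[2, 2, 4, 0, 0, 2, 2, 7, 9, 5] sum 33 len 10
[0, 0, 2, 2, 7, 9, 5, 9] sum 34 len 8
[0, 0, 2, 2, 7, 9, 5, 9, 0] sum 34 len 9
[2, 7, 9, 5, 9, 0, 1] sum 33 len 7
[2, 7, 9, 5, 9, 0, 1, 1] sum 34 len 8
[2, 7, 9, 5, 9, 0, 1, 1, 0] sum 34 len 9
[9, 5, 9, 0, 1, 1, 0, 5] sum 30 len 8
Longest length seen: 10.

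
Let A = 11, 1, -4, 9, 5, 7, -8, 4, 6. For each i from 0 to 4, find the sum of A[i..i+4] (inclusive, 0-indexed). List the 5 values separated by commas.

22, 18, 9, 17, 14

[11, 1, -4, 9, 5] → sum 22
[1, -4, 9, 5, 7] → sum 18
[-4, 9, 5, 7, -8] → sum 9
[9, 5, 7, -8, 4] → sum 17
[5, 7, -8, 4, 6] → sum 14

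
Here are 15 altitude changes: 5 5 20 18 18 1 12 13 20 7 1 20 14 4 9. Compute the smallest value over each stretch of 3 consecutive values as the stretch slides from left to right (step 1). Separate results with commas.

Sliding a size-3 window across the 15 values:
[5, 5, 20] → min 5
[5, 20, 18] → min 5
[20, 18, 18] → min 18
[18, 18, 1] → min 1
[18, 1, 12] → min 1
[1, 12, 13] → min 1
[12, 13, 20] → min 12
[13, 20, 7] → min 7
[20, 7, 1] → min 1
[7, 1, 20] → min 1
[1, 20, 14] → min 1
[20, 14, 4] → min 4
[14, 4, 9] → min 4

5, 5, 18, 1, 1, 1, 12, 7, 1, 1, 1, 4, 4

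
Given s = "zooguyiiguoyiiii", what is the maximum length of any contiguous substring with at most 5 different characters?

15

add z: window [z] (1 distinct), len 1
add o: window [z, o] (2 distinct), len 2
add o: window [z, o, o] (2 distinct), len 3
add g: window [z, o, o, g] (3 distinct), len 4
add u: window [z, o, o, g, u] (4 distinct), len 5
add y: window [z, o, o, g, u, y] (5 distinct), len 6
add i: window [o, o, g, u, y, i] (5 distinct), len 6
add i: window [o, o, g, u, y, i, i] (5 distinct), len 7
add g: window [o, o, g, u, y, i, i, g] (5 distinct), len 8
add u: window [o, o, g, u, y, i, i, g, u] (5 distinct), len 9
add o: window [o, o, g, u, y, i, i, g, u, o] (5 distinct), len 10
add y: window [o, o, g, u, y, i, i, g, u, o, y] (5 distinct), len 11
add i: window [o, o, g, u, y, i, i, g, u, o, y, i] (5 distinct), len 12
add i: window [o, o, g, u, y, i, i, g, u, o, y, i, i] (5 distinct), len 13
add i: window [o, o, g, u, y, i, i, g, u, o, y, i, i, i] (5 distinct), len 14
add i: window [o, o, g, u, y, i, i, g, u, o, y, i, i, i, i] (5 distinct), len 15
Longest length with ≤5 distinct: 15.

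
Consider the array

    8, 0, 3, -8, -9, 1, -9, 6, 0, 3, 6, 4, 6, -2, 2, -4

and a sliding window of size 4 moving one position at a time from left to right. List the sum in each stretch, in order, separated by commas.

3, -14, -13, -25, -11, -2, 0, 15, 13, 19, 14, 10, 2

8 0 3 -8 → sum 3
0 3 -8 -9 → sum -14
3 -8 -9 1 → sum -13
-8 -9 1 -9 → sum -25
-9 1 -9 6 → sum -11
1 -9 6 0 → sum -2
-9 6 0 3 → sum 0
6 0 3 6 → sum 15
0 3 6 4 → sum 13
3 6 4 6 → sum 19
6 4 6 -2 → sum 14
4 6 -2 2 → sum 10
6 -2 2 -4 → sum 2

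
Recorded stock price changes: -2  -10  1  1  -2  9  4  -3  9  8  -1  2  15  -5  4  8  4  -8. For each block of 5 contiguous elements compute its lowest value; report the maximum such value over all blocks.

Window mins for each of the 14 positions:
[-2, -10, 1, 1, -2] → min -10
[-10, 1, 1, -2, 9] → min -10
[1, 1, -2, 9, 4] → min -2
[1, -2, 9, 4, -3] → min -3
[-2, 9, 4, -3, 9] → min -3
[9, 4, -3, 9, 8] → min -3
[4, -3, 9, 8, -1] → min -3
[-3, 9, 8, -1, 2] → min -3
[9, 8, -1, 2, 15] → min -1
[8, -1, 2, 15, -5] → min -5
[-1, 2, 15, -5, 4] → min -5
[2, 15, -5, 4, 8] → min -5
[15, -5, 4, 8, 4] → min -5
[-5, 4, 8, 4, -8] → min -8
Maximum of these is -1.

-1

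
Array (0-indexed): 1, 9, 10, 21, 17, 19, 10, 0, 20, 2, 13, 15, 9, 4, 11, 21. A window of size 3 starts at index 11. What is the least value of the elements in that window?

4

Elements at indices 11..13: 15, 9, 4
min(15, 9, 4) = 4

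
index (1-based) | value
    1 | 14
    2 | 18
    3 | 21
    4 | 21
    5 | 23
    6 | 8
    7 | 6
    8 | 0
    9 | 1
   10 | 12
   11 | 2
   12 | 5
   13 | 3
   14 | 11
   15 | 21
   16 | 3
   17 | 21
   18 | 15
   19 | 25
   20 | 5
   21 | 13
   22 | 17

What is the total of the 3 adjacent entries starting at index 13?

35

Elements at indices 13..15: 3, 11, 21
sum(3, 11, 21) = 35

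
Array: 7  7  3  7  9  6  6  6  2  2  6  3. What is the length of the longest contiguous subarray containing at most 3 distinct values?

7

add 7: window [7] (1 distinct), len 1
add 7: window [7, 7] (1 distinct), len 2
add 3: window [7, 7, 3] (2 distinct), len 3
add 7: window [7, 7, 3, 7] (2 distinct), len 4
add 9: window [7, 7, 3, 7, 9] (3 distinct), len 5
add 6: window [7, 9, 6] (3 distinct), len 3
add 6: window [7, 9, 6, 6] (3 distinct), len 4
add 6: window [7, 9, 6, 6, 6] (3 distinct), len 5
add 2: window [9, 6, 6, 6, 2] (3 distinct), len 5
add 2: window [9, 6, 6, 6, 2, 2] (3 distinct), len 6
add 6: window [9, 6, 6, 6, 2, 2, 6] (3 distinct), len 7
add 3: window [6, 6, 6, 2, 2, 6, 3] (3 distinct), len 7
Longest length with ≤3 distinct: 7.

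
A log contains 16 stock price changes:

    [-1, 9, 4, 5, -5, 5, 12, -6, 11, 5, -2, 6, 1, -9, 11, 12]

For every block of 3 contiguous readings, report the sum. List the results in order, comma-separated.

12, 18, 4, 5, 12, 11, 17, 10, 14, 9, 5, -2, 3, 14

[-1, 9, 4] → sum 12
[9, 4, 5] → sum 18
[4, 5, -5] → sum 4
[5, -5, 5] → sum 5
[-5, 5, 12] → sum 12
[5, 12, -6] → sum 11
[12, -6, 11] → sum 17
[-6, 11, 5] → sum 10
[11, 5, -2] → sum 14
[5, -2, 6] → sum 9
[-2, 6, 1] → sum 5
[6, 1, -9] → sum -2
[1, -9, 11] → sum 3
[-9, 11, 12] → sum 14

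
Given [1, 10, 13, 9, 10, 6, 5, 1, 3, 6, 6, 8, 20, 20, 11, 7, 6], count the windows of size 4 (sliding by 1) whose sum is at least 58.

2

(1, 10, 13, 9) → sum 33
(10, 13, 9, 10) → sum 42
(13, 9, 10, 6) → sum 38
(9, 10, 6, 5) → sum 30
(10, 6, 5, 1) → sum 22
(6, 5, 1, 3) → sum 15
(5, 1, 3, 6) → sum 15
(1, 3, 6, 6) → sum 16
(3, 6, 6, 8) → sum 23
(6, 6, 8, 20) → sum 40
(6, 8, 20, 20) → sum 54
(8, 20, 20, 11) → sum 59  ≥ 58 ✓
(20, 20, 11, 7) → sum 58  ≥ 58 ✓
(20, 11, 7, 6) → sum 44
2 windows satisfy the condition.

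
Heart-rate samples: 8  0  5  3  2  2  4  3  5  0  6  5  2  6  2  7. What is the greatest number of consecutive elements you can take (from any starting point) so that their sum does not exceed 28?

Extend to the right; shrink from the left whenever the sum exceeds 28:
[8] sum 8 len 1
[8, 0] sum 8 len 2
[8, 0, 5] sum 13 len 3
[8, 0, 5, 3] sum 16 len 4
[8, 0, 5, 3, 2] sum 18 len 5
[8, 0, 5, 3, 2, 2] sum 20 len 6
[8, 0, 5, 3, 2, 2, 4] sum 24 len 7
[8, 0, 5, 3, 2, 2, 4, 3] sum 27 len 8
[0, 5, 3, 2, 2, 4, 3, 5] sum 24 len 8
[0, 5, 3, 2, 2, 4, 3, 5, 0] sum 24 len 9
[3, 2, 2, 4, 3, 5, 0, 6] sum 25 len 8
[2, 2, 4, 3, 5, 0, 6, 5] sum 27 len 8
[2, 4, 3, 5, 0, 6, 5, 2] sum 27 len 8
[3, 5, 0, 6, 5, 2, 6] sum 27 len 7
[5, 0, 6, 5, 2, 6, 2] sum 26 len 7
[0, 6, 5, 2, 6, 2, 7] sum 28 len 7
Longest length seen: 9.

9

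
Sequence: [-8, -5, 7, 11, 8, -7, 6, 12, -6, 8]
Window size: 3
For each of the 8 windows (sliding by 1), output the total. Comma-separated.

-6, 13, 26, 12, 7, 11, 12, 14

Sliding a size-3 window across the 10 values:
[-8, -5, 7] → sum -6
[-5, 7, 11] → sum 13
[7, 11, 8] → sum 26
[11, 8, -7] → sum 12
[8, -7, 6] → sum 7
[-7, 6, 12] → sum 11
[6, 12, -6] → sum 12
[12, -6, 8] → sum 14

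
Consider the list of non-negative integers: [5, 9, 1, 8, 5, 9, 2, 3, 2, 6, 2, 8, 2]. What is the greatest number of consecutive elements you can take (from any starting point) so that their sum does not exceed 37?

add 5: [5] sum 5, len 1
add 9: [5, 9] sum 14, len 2
add 1: [5, 9, 1] sum 15, len 3
add 8: [5, 9, 1, 8] sum 23, len 4
add 5: [5, 9, 1, 8, 5] sum 28, len 5
add 9: [5, 9, 1, 8, 5, 9] sum 37, len 6
add 2: [9, 1, 8, 5, 9, 2] sum 34, len 6
add 3: [9, 1, 8, 5, 9, 2, 3] sum 37, len 7
add 2: [1, 8, 5, 9, 2, 3, 2] sum 30, len 7
add 6: [1, 8, 5, 9, 2, 3, 2, 6] sum 36, len 8
add 2: [8, 5, 9, 2, 3, 2, 6, 2] sum 37, len 8
add 8: [5, 9, 2, 3, 2, 6, 2, 8] sum 37, len 8
add 2: [9, 2, 3, 2, 6, 2, 8, 2] sum 34, len 8
Longest length seen: 8.

8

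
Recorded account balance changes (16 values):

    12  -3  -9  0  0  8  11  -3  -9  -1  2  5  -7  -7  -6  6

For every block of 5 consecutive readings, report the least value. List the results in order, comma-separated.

Sliding a size-5 window across the 16 values:
(12, -3, -9, 0, 0) → min -9
(-3, -9, 0, 0, 8) → min -9
(-9, 0, 0, 8, 11) → min -9
(0, 0, 8, 11, -3) → min -3
(0, 8, 11, -3, -9) → min -9
(8, 11, -3, -9, -1) → min -9
(11, -3, -9, -1, 2) → min -9
(-3, -9, -1, 2, 5) → min -9
(-9, -1, 2, 5, -7) → min -9
(-1, 2, 5, -7, -7) → min -7
(2, 5, -7, -7, -6) → min -7
(5, -7, -7, -6, 6) → min -7

-9, -9, -9, -3, -9, -9, -9, -9, -9, -7, -7, -7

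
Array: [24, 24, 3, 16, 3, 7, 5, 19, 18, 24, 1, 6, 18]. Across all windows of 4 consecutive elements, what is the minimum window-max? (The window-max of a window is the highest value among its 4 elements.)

[24, 24, 3, 16] → max 24
[24, 3, 16, 3] → max 24
[3, 16, 3, 7] → max 16
[16, 3, 7, 5] → max 16
[3, 7, 5, 19] → max 19
[7, 5, 19, 18] → max 19
[5, 19, 18, 24] → max 24
[19, 18, 24, 1] → max 24
[18, 24, 1, 6] → max 24
[24, 1, 6, 18] → max 24
Minimum of these is 16.

16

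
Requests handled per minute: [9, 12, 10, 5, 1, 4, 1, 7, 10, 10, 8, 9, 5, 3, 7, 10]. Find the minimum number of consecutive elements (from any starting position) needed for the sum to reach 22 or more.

add 9: running sum 9 < 22
add 12: running sum 21 < 22
end 2: [12, 10] sum 22, len 2
end 3: [12, 10, 5] sum 27, len 3
end 4: [12, 10, 5, 1] sum 28, len 4
end 5: [12, 10, 5, 1, 4] sum 32, len 5
end 6: [12, 10, 5, 1, 4, 1] sum 33, len 6
end 7: [10, 5, 1, 4, 1, 7] sum 28, len 6
end 8: [4, 1, 7, 10] sum 22, len 4
end 9: [7, 10, 10] sum 27, len 3
end 10: [10, 10, 8] sum 28, len 3
end 11: [10, 8, 9] sum 27, len 3
end 12: [8, 9, 5] sum 22, len 3
end 13: [8, 9, 5, 3] sum 25, len 4
end 14: [9, 5, 3, 7] sum 24, len 4
end 15: [5, 3, 7, 10] sum 25, len 4
Shortest qualifying length: 2.

2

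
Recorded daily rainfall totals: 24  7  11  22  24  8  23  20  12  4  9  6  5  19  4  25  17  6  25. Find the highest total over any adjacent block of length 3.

57

Window sums for each of the 17 positions:
24 7 11 → sum 42
7 11 22 → sum 40
11 22 24 → sum 57
22 24 8 → sum 54
24 8 23 → sum 55
8 23 20 → sum 51
23 20 12 → sum 55
20 12 4 → sum 36
12 4 9 → sum 25
4 9 6 → sum 19
9 6 5 → sum 20
6 5 19 → sum 30
5 19 4 → sum 28
19 4 25 → sum 48
4 25 17 → sum 46
25 17 6 → sum 48
17 6 25 → sum 48
Highest of these is 57.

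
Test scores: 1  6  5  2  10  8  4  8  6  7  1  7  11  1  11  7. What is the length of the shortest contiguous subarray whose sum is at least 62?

9

add 1: running sum 1 < 62
add 6: running sum 7 < 62
add 5: running sum 12 < 62
add 2: running sum 14 < 62
add 10: running sum 24 < 62
add 8: running sum 32 < 62
add 4: running sum 36 < 62
add 8: running sum 44 < 62
add 6: running sum 50 < 62
add 7: running sum 57 < 62
add 1: running sum 58 < 62
add 7: shortest ending here [6, 5, 2, 10, 8, 4, 8, 6, 7, 1, 7] sum 64, len 11
add 11: shortest ending here [10, 8, 4, 8, 6, 7, 1, 7, 11] sum 62, len 9
add 1: shortest ending here [10, 8, 4, 8, 6, 7, 1, 7, 11, 1] sum 63, len 10
add 11: shortest ending here [8, 4, 8, 6, 7, 1, 7, 11, 1, 11] sum 64, len 10
add 7: shortest ending here [4, 8, 6, 7, 1, 7, 11, 1, 11, 7] sum 63, len 10
Shortest qualifying length: 9.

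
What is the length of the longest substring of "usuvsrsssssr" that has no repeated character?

4

add u: [u] len 1
add s: [u, s] len 2
add u (repeat u, move left end past it): [s, u] len 2
add v: [s, u, v] len 3
add s (repeat s, move left end past it): [u, v, s] len 3
add r: [u, v, s, r] len 4
add s (repeat s, move left end past it): [r, s] len 2
add s (repeat s, move left end past it): [s] len 1
add s (repeat s, move left end past it): [s] len 1
add s (repeat s, move left end past it): [s] len 1
add s (repeat s, move left end past it): [s] len 1
add r: [s, r] len 2
Longest all-distinct length: 4.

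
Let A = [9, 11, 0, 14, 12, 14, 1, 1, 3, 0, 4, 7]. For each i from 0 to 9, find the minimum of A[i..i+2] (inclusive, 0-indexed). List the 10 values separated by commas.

[9, 11, 0] → min 0
[11, 0, 14] → min 0
[0, 14, 12] → min 0
[14, 12, 14] → min 12
[12, 14, 1] → min 1
[14, 1, 1] → min 1
[1, 1, 3] → min 1
[1, 3, 0] → min 0
[3, 0, 4] → min 0
[0, 4, 7] → min 0

0, 0, 0, 12, 1, 1, 1, 0, 0, 0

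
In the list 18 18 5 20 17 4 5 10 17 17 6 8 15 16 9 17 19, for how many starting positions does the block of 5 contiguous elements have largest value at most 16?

(18, 18, 5, 20, 17) → max 20
(18, 5, 20, 17, 4) → max 20
(5, 20, 17, 4, 5) → max 20
(20, 17, 4, 5, 10) → max 20
(17, 4, 5, 10, 17) → max 17
(4, 5, 10, 17, 17) → max 17
(5, 10, 17, 17, 6) → max 17
(10, 17, 17, 6, 8) → max 17
(17, 17, 6, 8, 15) → max 17
(17, 6, 8, 15, 16) → max 17
(6, 8, 15, 16, 9) → max 16  ≤ 16 ✓
(8, 15, 16, 9, 17) → max 17
(15, 16, 9, 17, 19) → max 19
1 window satisfy the condition.

1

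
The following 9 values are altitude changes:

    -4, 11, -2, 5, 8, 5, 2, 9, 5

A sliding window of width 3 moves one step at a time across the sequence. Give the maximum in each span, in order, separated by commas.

11, 11, 8, 8, 8, 9, 9

(-4, 11, -2) → max 11
(11, -2, 5) → max 11
(-2, 5, 8) → max 8
(5, 8, 5) → max 8
(8, 5, 2) → max 8
(5, 2, 9) → max 9
(2, 9, 5) → max 9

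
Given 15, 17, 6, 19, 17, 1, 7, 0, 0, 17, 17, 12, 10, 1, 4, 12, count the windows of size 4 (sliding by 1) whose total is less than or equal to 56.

(15, 17, 6, 19) → sum 57
(17, 6, 19, 17) → sum 59
(6, 19, 17, 1) → sum 43  ≤ 56 ✓
(19, 17, 1, 7) → sum 44  ≤ 56 ✓
(17, 1, 7, 0) → sum 25  ≤ 56 ✓
(1, 7, 0, 0) → sum 8  ≤ 56 ✓
(7, 0, 0, 17) → sum 24  ≤ 56 ✓
(0, 0, 17, 17) → sum 34  ≤ 56 ✓
(0, 17, 17, 12) → sum 46  ≤ 56 ✓
(17, 17, 12, 10) → sum 56  ≤ 56 ✓
(17, 12, 10, 1) → sum 40  ≤ 56 ✓
(12, 10, 1, 4) → sum 27  ≤ 56 ✓
(10, 1, 4, 12) → sum 27  ≤ 56 ✓
11 windows satisfy the condition.

11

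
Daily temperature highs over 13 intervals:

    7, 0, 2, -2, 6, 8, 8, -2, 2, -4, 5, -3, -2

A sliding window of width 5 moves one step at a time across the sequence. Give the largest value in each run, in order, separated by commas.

7, 8, 8, 8, 8, 8, 8, 5, 5

[7, 0, 2, -2, 6] → max 7
[0, 2, -2, 6, 8] → max 8
[2, -2, 6, 8, 8] → max 8
[-2, 6, 8, 8, -2] → max 8
[6, 8, 8, -2, 2] → max 8
[8, 8, -2, 2, -4] → max 8
[8, -2, 2, -4, 5] → max 8
[-2, 2, -4, 5, -3] → max 5
[2, -4, 5, -3, -2] → max 5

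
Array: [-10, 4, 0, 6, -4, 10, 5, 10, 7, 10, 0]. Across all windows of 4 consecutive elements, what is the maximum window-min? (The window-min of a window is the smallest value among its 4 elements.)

Window mins for each of the 8 positions:
[-10, 4, 0, 6] → min -10
[4, 0, 6, -4] → min -4
[0, 6, -4, 10] → min -4
[6, -4, 10, 5] → min -4
[-4, 10, 5, 10] → min -4
[10, 5, 10, 7] → min 5
[5, 10, 7, 10] → min 5
[10, 7, 10, 0] → min 0
Maximum of these is 5.

5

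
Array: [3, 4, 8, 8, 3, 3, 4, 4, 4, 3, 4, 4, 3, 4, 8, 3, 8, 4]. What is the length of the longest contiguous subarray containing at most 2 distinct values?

Extend right; when distinct count exceeds 2, shrink from the left:
[3] 1 distinct, len 1
[3, 4] 2 distinct, len 2
[4, 8] 2 distinct, len 2
[4, 8, 8] 2 distinct, len 3
[8, 8, 3] 2 distinct, len 3
[8, 8, 3, 3] 2 distinct, len 4
[3, 3, 4] 2 distinct, len 3
[3, 3, 4, 4] 2 distinct, len 4
[3, 3, 4, 4, 4] 2 distinct, len 5
[3, 3, 4, 4, 4, 3] 2 distinct, len 6
[3, 3, 4, 4, 4, 3, 4] 2 distinct, len 7
[3, 3, 4, 4, 4, 3, 4, 4] 2 distinct, len 8
[3, 3, 4, 4, 4, 3, 4, 4, 3] 2 distinct, len 9
[3, 3, 4, 4, 4, 3, 4, 4, 3, 4] 2 distinct, len 10
[4, 8] 2 distinct, len 2
[8, 3] 2 distinct, len 2
[8, 3, 8] 2 distinct, len 3
[8, 4] 2 distinct, len 2
Longest length with ≤2 distinct: 10.

10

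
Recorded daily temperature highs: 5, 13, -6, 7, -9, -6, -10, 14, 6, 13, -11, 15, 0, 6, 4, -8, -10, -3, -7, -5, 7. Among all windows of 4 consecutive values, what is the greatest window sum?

25

5 13 -6 7 → sum 19
13 -6 7 -9 → sum 5
-6 7 -9 -6 → sum -14
7 -9 -6 -10 → sum -18
-9 -6 -10 14 → sum -11
-6 -10 14 6 → sum 4
-10 14 6 13 → sum 23
14 6 13 -11 → sum 22
6 13 -11 15 → sum 23
13 -11 15 0 → sum 17
-11 15 0 6 → sum 10
15 0 6 4 → sum 25
0 6 4 -8 → sum 2
6 4 -8 -10 → sum -8
4 -8 -10 -3 → sum -17
-8 -10 -3 -7 → sum -28
-10 -3 -7 -5 → sum -25
-3 -7 -5 7 → sum -8
Greatest of these is 25.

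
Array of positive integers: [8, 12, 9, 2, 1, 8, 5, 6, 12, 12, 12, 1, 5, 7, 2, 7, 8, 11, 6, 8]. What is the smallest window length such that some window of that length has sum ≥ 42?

4

Extend right; whenever the sum reaches 42, record the length and shrink from the left:
add 8: running sum 8 < 42
add 12: running sum 20 < 42
add 9: running sum 29 < 42
add 2: running sum 31 < 42
add 1: running sum 32 < 42
add 8: running sum 40 < 42
end 6: [8, 12, 9, 2, 1, 8, 5] sum 45, len 7
end 7: [12, 9, 2, 1, 8, 5, 6] sum 43, len 7
end 8: [9, 2, 1, 8, 5, 6, 12] sum 43, len 7
end 9: [8, 5, 6, 12, 12] sum 43, len 5
end 10: [6, 12, 12, 12] sum 42, len 4
end 11: [6, 12, 12, 12, 1] sum 43, len 5
end 12: [12, 12, 12, 1, 5] sum 42, len 5
end 13: [12, 12, 12, 1, 5, 7] sum 49, len 6
end 14: [12, 12, 12, 1, 5, 7, 2] sum 51, len 7
end 15: [12, 12, 1, 5, 7, 2, 7] sum 46, len 7
end 16: [12, 1, 5, 7, 2, 7, 8] sum 42, len 7
end 17: [12, 1, 5, 7, 2, 7, 8, 11] sum 53, len 8
end 18: [5, 7, 2, 7, 8, 11, 6] sum 46, len 7
end 19: [2, 7, 8, 11, 6, 8] sum 42, len 6
Shortest qualifying length: 4.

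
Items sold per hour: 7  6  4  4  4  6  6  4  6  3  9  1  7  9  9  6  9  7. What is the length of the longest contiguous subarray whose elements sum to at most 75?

13

→ 7: sum 7, len 1
→ 6: sum 13, len 2
→ 4: sum 17, len 3
→ 4: sum 21, len 4
→ 4: sum 25, len 5
→ 6: sum 31, len 6
→ 6: sum 37, len 7
→ 4: sum 41, len 8
→ 6: sum 47, len 9
→ 3: sum 50, len 10
→ 9: sum 59, len 11
→ 1: sum 60, len 12
→ 7: sum 67, len 13
→ 9 (dropped 7): sum 69, len 13
→ 9 (dropped 6): sum 72, len 13
→ 6 (dropped 4): sum 74, len 13
→ 9 (dropped 4, 4): sum 75, len 12
→ 7 (dropped 6, 6): sum 70, len 11
Longest length seen: 13.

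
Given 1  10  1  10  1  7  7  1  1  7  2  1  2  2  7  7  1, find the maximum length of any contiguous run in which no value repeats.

3

add 1: [1] len 1
add 10: [1, 10] len 2
add 1 (repeat 1, move left end past it): [10, 1] len 2
add 10 (repeat 10, move left end past it): [1, 10] len 2
add 1 (repeat 1, move left end past it): [10, 1] len 2
add 7: [10, 1, 7] len 3
add 7 (repeat 7, move left end past it): [7] len 1
add 1: [7, 1] len 2
add 1 (repeat 1, move left end past it): [1] len 1
add 7: [1, 7] len 2
add 2: [1, 7, 2] len 3
add 1 (repeat 1, move left end past it): [7, 2, 1] len 3
add 2 (repeat 2, move left end past it): [1, 2] len 2
add 2 (repeat 2, move left end past it): [2] len 1
add 7: [2, 7] len 2
add 7 (repeat 7, move left end past it): [7] len 1
add 1: [7, 1] len 2
Longest all-distinct length: 3.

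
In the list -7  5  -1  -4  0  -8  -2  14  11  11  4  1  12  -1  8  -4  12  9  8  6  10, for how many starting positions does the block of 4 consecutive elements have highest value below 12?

6

(-7, 5, -1, -4) → max 5  < 12 ✓
(5, -1, -4, 0) → max 5  < 12 ✓
(-1, -4, 0, -8) → max 0  < 12 ✓
(-4, 0, -8, -2) → max 0  < 12 ✓
(0, -8, -2, 14) → max 14
(-8, -2, 14, 11) → max 14
(-2, 14, 11, 11) → max 14
(14, 11, 11, 4) → max 14
(11, 11, 4, 1) → max 11  < 12 ✓
(11, 4, 1, 12) → max 12
(4, 1, 12, -1) → max 12
(1, 12, -1, 8) → max 12
(12, -1, 8, -4) → max 12
(-1, 8, -4, 12) → max 12
(8, -4, 12, 9) → max 12
(-4, 12, 9, 8) → max 12
(12, 9, 8, 6) → max 12
(9, 8, 6, 10) → max 10  < 12 ✓
6 windows satisfy the condition.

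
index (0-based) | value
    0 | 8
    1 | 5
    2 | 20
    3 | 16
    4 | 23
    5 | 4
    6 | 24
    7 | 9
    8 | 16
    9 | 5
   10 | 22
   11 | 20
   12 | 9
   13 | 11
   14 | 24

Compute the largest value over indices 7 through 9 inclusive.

Elements at indices 7..9: 9, 16, 5
max(9, 16, 5) = 16

16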